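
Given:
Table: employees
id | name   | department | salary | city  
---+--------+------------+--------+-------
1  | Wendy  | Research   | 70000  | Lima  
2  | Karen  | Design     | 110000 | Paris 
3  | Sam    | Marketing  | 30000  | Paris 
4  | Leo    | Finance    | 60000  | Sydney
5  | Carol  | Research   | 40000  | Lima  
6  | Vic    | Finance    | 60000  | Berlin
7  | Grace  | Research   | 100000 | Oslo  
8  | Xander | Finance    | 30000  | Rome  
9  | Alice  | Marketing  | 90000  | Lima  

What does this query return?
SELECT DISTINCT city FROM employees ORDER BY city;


All 'city' values (row order): Lima, Paris, Paris, Sydney, Lima, Berlin, Oslo, Rome, Lima
Removing duplicates leaves 6 unique value(s).

6 values:
Berlin
Lima
Oslo
Paris
Rome
Sydney


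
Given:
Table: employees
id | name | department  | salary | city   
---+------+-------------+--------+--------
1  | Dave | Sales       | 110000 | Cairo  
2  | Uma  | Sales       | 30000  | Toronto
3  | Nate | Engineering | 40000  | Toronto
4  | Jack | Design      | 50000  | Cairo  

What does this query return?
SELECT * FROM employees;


SELECT * returns all 4 rows with all columns

4 rows:
1, Dave, Sales, 110000, Cairo
2, Uma, Sales, 30000, Toronto
3, Nate, Engineering, 40000, Toronto
4, Jack, Design, 50000, Cairo


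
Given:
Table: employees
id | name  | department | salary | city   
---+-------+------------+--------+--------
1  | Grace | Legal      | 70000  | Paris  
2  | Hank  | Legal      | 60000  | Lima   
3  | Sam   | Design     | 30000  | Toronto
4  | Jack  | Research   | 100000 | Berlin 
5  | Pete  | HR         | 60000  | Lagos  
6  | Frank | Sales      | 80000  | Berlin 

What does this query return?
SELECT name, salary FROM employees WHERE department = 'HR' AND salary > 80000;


Filtering: department = 'HR' AND salary > 80000
Matching: 0 rows

Empty result set (0 rows)


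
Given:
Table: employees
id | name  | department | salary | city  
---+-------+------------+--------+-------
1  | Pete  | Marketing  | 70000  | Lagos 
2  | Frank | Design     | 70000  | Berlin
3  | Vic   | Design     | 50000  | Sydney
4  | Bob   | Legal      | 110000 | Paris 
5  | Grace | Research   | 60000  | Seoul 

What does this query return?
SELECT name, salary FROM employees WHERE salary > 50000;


Filtering: salary > 50000
Matching: 4 rows

4 rows:
Pete, 70000
Frank, 70000
Bob, 110000
Grace, 60000


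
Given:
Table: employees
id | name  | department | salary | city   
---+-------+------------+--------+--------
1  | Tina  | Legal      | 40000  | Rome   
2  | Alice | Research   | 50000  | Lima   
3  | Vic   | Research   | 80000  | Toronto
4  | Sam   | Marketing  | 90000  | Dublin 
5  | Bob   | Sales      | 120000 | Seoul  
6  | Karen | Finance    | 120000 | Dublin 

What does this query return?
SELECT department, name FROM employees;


Projecting columns: department, name

6 rows:
Legal, Tina
Research, Alice
Research, Vic
Marketing, Sam
Sales, Bob
Finance, Karen


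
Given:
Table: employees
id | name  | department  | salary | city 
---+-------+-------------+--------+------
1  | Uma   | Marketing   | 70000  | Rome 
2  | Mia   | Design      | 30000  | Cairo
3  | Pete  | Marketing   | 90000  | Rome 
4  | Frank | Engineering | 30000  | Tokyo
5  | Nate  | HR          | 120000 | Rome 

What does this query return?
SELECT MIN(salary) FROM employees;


Salaries: 70000, 30000, 90000, 30000, 120000
MIN = 30000

30000


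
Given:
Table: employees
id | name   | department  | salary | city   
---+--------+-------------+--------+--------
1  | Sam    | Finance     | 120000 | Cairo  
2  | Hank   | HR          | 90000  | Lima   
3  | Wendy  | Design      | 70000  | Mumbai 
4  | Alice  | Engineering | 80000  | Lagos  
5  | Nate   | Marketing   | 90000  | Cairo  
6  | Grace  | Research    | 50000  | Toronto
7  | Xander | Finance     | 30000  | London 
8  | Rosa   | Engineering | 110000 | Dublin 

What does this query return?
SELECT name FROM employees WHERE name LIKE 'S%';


LIKE 'S%' matches names starting with 'S'
Matching: 1

1 rows:
Sam


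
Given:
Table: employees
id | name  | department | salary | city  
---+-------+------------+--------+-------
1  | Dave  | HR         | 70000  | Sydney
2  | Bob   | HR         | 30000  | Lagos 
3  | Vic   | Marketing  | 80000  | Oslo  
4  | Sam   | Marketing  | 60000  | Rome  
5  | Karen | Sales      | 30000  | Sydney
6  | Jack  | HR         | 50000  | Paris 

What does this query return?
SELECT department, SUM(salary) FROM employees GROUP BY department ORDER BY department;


Summing salary within each department:
  HR: 70000 + 30000 + 50000 = 150000
  Marketing: 80000 + 60000 = 140000
  Sales: 30000 = 30000


3 groups:
HR, 150000
Marketing, 140000
Sales, 30000


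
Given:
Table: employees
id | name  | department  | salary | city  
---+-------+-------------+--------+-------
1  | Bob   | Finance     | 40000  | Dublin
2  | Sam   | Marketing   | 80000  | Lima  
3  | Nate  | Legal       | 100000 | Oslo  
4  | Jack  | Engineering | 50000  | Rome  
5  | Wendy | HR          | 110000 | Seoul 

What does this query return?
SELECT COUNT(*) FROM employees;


COUNT(*) counts all rows

5


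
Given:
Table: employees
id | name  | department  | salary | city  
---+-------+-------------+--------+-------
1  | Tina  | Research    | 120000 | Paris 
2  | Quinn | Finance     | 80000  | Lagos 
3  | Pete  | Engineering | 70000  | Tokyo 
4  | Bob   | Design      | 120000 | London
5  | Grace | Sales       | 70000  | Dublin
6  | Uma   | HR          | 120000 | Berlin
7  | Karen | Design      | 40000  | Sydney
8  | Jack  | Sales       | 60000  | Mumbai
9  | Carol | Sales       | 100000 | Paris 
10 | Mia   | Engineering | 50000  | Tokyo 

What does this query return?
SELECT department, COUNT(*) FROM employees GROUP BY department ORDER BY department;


Assigning each row to its department group:
  Tina -> Research
  Quinn -> Finance
  Pete -> Engineering
  Bob -> Design
  Grace -> Sales
  Uma -> HR
  Karen -> Design
  Jack -> Sales
  Carol -> Sales
  Mia -> Engineering


6 groups:
Design, 2
Engineering, 2
Finance, 1
HR, 1
Research, 1
Sales, 3


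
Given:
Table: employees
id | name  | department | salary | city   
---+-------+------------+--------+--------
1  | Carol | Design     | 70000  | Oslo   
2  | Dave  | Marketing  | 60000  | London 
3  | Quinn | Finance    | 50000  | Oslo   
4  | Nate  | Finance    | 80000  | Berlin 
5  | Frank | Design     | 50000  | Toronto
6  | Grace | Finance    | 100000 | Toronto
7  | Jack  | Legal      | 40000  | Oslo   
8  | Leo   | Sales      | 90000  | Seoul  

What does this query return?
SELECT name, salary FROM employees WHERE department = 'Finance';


Filtering: department = 'Finance'
Matching rows: 3

3 rows:
Quinn, 50000
Nate, 80000
Grace, 100000


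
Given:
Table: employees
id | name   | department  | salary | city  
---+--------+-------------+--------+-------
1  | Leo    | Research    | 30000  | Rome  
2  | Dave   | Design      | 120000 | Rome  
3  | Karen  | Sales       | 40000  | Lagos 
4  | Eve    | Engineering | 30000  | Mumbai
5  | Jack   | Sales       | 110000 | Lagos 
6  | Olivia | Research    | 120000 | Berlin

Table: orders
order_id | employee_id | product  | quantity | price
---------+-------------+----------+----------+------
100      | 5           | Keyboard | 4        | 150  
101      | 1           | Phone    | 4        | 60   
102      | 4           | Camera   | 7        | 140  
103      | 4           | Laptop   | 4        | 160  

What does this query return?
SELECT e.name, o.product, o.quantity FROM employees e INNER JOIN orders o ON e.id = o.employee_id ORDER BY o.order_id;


Joining employees.id = orders.employee_id:
  employee Jack (id=5) -> order Keyboard
  employee Leo (id=1) -> order Phone
  employee Eve (id=4) -> order Camera
  employee Eve (id=4) -> order Laptop


4 rows:
Jack, Keyboard, 4
Leo, Phone, 4
Eve, Camera, 7
Eve, Laptop, 4


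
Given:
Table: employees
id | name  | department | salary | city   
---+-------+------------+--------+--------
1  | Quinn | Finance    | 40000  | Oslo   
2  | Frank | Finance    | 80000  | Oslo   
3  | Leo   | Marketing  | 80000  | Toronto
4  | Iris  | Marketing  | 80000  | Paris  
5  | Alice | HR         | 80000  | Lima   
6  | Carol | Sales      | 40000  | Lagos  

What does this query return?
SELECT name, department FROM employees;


Projecting columns: name, department

6 rows:
Quinn, Finance
Frank, Finance
Leo, Marketing
Iris, Marketing
Alice, HR
Carol, Sales


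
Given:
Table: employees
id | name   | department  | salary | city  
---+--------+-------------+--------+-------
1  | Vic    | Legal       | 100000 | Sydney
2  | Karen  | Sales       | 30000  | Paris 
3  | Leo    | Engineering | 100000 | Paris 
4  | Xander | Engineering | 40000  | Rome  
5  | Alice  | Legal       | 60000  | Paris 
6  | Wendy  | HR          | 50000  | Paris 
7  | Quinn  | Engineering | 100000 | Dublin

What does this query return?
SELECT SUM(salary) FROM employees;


SUM(salary) = 100000 + 30000 + 100000 + 40000 + 60000 + 50000 + 100000 = 480000

480000


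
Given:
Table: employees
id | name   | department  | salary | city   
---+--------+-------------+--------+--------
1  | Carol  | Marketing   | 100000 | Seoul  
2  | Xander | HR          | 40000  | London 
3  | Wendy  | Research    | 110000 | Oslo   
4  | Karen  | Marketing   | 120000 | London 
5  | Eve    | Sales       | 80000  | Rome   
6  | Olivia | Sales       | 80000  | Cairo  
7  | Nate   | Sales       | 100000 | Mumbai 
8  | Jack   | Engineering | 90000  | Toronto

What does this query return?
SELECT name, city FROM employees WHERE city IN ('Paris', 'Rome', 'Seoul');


Filtering: city IN ('Paris', 'Rome', 'Seoul')
Matching: 2 rows

2 rows:
Carol, Seoul
Eve, Rome


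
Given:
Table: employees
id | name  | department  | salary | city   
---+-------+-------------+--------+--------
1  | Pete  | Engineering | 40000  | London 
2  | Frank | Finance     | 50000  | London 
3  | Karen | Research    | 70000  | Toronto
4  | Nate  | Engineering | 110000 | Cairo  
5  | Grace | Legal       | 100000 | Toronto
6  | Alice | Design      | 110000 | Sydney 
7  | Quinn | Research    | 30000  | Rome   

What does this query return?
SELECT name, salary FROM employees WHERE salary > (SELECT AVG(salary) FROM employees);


Subquery: AVG(salary) = 72857.14
Filtering: salary > 72857.14
  Nate (110000) -> MATCH
  Grace (100000) -> MATCH
  Alice (110000) -> MATCH


3 rows:
Nate, 110000
Grace, 100000
Alice, 110000


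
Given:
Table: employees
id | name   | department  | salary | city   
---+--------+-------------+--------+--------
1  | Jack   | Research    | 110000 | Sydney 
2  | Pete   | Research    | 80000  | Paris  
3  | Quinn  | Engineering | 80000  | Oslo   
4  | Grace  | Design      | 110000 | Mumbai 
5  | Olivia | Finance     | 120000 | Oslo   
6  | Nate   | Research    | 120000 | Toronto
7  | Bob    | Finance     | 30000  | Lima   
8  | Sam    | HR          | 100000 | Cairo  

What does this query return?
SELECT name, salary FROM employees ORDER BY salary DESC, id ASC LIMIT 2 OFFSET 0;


Sort by salary DESC (id ASC tiebreak), then skip 0 and take 2
Rows 1 through 2

2 rows:
Olivia, 120000
Nate, 120000


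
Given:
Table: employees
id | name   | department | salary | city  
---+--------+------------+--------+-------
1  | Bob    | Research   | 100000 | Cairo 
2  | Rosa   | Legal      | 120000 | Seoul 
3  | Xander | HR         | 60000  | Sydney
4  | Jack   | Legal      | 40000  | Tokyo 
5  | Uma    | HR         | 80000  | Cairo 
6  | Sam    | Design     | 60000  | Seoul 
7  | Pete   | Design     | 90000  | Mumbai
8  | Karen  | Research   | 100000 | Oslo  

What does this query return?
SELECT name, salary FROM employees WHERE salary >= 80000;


Filtering: salary >= 80000
Matching: 5 rows

5 rows:
Bob, 100000
Rosa, 120000
Uma, 80000
Pete, 90000
Karen, 100000


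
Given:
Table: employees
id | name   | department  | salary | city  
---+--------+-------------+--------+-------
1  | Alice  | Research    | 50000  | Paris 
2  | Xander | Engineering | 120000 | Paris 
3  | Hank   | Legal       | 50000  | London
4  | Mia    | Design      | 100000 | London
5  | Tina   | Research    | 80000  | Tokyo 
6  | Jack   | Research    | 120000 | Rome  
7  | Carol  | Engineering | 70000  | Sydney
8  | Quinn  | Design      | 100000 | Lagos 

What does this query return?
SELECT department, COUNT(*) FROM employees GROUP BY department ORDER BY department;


Assigning each row to its department group:
  Alice -> Research
  Xander -> Engineering
  Hank -> Legal
  Mia -> Design
  Tina -> Research
  Jack -> Research
  Carol -> Engineering
  Quinn -> Design


4 groups:
Design, 2
Engineering, 2
Legal, 1
Research, 3


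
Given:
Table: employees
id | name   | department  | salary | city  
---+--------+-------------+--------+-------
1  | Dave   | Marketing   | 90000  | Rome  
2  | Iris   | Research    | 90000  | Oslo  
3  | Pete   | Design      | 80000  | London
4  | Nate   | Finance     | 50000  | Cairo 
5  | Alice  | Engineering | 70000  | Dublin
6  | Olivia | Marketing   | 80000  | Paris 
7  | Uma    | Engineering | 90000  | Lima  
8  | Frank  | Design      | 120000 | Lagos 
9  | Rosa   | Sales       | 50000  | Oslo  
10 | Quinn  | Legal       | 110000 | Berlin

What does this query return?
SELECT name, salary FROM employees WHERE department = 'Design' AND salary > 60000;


Filtering: department = 'Design' AND salary > 60000
Matching: 2 rows

2 rows:
Pete, 80000
Frank, 120000


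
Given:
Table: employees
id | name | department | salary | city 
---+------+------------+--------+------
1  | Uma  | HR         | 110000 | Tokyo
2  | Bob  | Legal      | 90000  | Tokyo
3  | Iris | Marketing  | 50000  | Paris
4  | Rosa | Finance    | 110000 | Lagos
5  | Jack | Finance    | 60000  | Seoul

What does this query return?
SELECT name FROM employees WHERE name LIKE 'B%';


LIKE 'B%' matches names starting with 'B'
Matching: 1

1 rows:
Bob


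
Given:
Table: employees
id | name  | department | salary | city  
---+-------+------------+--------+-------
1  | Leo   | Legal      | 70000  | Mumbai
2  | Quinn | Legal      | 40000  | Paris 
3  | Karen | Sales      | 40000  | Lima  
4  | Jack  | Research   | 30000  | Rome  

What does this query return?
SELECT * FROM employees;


SELECT * returns all 4 rows with all columns

4 rows:
1, Leo, Legal, 70000, Mumbai
2, Quinn, Legal, 40000, Paris
3, Karen, Sales, 40000, Lima
4, Jack, Research, 30000, Rome


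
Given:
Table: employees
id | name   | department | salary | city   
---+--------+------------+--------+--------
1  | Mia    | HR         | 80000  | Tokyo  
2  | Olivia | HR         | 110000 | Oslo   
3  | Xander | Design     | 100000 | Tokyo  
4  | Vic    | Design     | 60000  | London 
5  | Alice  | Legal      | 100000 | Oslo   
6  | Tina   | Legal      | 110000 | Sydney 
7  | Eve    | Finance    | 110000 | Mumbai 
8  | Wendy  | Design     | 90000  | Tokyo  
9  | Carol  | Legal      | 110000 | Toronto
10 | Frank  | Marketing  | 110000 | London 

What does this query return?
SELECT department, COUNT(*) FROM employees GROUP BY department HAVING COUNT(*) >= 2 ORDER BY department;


Groups with count >= 2:
  Design: 3 -> PASS
  HR: 2 -> PASS
  Legal: 3 -> PASS
  Finance: 1 -> filtered out
  Marketing: 1 -> filtered out


3 groups:
Design, 3
HR, 2
Legal, 3


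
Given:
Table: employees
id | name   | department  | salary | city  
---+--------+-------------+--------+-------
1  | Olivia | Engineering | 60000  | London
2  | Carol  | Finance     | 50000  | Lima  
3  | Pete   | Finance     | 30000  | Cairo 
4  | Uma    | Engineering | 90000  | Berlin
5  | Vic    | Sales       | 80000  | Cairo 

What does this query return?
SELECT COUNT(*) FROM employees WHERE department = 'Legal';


Counting rows where department = 'Legal'


0


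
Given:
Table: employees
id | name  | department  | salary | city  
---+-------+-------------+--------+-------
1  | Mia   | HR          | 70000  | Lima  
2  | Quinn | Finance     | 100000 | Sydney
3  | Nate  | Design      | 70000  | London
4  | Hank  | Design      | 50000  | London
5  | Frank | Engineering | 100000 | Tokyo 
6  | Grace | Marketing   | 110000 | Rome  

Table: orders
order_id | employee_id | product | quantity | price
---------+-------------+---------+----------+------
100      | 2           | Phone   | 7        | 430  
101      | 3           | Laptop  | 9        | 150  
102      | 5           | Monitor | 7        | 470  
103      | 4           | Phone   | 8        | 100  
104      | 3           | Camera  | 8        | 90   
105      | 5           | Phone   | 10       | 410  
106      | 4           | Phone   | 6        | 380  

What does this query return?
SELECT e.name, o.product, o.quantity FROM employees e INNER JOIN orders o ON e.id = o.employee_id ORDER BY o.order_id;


Joining employees.id = orders.employee_id:
  employee Quinn (id=2) -> order Phone
  employee Nate (id=3) -> order Laptop
  employee Frank (id=5) -> order Monitor
  employee Hank (id=4) -> order Phone
  employee Nate (id=3) -> order Camera
  employee Frank (id=5) -> order Phone
  employee Hank (id=4) -> order Phone


7 rows:
Quinn, Phone, 7
Nate, Laptop, 9
Frank, Monitor, 7
Hank, Phone, 8
Nate, Camera, 8
Frank, Phone, 10
Hank, Phone, 6


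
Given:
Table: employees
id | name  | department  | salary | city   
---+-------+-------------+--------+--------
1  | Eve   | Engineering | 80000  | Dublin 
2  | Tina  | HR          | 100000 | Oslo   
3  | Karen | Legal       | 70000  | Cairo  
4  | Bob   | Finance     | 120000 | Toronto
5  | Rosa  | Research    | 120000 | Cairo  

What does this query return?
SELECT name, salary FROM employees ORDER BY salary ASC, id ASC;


Sorting by salary ASC, then id ASC for ties

5 rows:
Karen, 70000
Eve, 80000
Tina, 100000
Bob, 120000
Rosa, 120000


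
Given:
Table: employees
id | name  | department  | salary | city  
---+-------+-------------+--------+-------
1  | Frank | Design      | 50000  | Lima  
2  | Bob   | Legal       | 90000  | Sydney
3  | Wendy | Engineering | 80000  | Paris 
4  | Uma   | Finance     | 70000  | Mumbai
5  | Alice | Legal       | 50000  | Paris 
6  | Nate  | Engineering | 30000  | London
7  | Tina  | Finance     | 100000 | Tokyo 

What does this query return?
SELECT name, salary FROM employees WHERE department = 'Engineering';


Filtering: department = 'Engineering'
Matching rows: 2

2 rows:
Wendy, 80000
Nate, 30000


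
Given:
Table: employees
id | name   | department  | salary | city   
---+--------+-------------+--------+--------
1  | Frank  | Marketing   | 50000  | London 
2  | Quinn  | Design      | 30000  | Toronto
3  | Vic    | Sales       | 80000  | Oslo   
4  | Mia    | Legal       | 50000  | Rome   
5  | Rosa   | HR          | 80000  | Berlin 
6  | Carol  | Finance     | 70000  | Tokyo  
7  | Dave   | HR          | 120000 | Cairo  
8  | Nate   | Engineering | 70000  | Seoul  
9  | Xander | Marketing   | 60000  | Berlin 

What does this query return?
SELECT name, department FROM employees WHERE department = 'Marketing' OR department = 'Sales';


Filtering: department = 'Marketing' OR 'Sales'
Matching: 3 rows

3 rows:
Frank, Marketing
Vic, Sales
Xander, Marketing


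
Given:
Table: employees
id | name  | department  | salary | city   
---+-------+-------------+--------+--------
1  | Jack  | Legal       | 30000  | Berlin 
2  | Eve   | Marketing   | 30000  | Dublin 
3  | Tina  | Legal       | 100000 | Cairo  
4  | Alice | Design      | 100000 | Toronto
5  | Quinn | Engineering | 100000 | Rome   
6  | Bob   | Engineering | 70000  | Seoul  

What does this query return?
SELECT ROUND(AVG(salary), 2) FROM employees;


SUM(salary) = 430000
COUNT = 6
ROUND(AVG, 2) = ROUND(430000 / 6, 2) = 71666.67

71666.67


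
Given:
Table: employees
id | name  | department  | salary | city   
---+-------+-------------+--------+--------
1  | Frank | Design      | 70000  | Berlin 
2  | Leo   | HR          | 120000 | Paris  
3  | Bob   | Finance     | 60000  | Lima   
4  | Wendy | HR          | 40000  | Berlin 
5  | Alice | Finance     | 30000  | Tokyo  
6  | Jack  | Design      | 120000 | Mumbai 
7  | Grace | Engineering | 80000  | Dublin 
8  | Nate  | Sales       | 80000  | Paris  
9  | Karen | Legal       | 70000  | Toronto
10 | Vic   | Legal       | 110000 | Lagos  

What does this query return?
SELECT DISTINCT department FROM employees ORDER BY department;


All 'department' values (row order): Design, HR, Finance, HR, Finance, Design, Engineering, Sales, Legal, Legal
Removing duplicates leaves 6 unique value(s).

6 values:
Design
Engineering
Finance
HR
Legal
Sales


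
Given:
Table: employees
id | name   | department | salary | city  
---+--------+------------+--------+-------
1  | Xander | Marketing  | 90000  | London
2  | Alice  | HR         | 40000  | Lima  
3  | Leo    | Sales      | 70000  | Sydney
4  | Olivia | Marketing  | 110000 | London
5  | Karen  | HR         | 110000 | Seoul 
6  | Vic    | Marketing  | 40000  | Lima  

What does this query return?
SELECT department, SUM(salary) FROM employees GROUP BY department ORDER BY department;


Summing salary within each department:
  HR: 40000 + 110000 = 150000
  Marketing: 90000 + 110000 + 40000 = 240000
  Sales: 70000 = 70000


3 groups:
HR, 150000
Marketing, 240000
Sales, 70000


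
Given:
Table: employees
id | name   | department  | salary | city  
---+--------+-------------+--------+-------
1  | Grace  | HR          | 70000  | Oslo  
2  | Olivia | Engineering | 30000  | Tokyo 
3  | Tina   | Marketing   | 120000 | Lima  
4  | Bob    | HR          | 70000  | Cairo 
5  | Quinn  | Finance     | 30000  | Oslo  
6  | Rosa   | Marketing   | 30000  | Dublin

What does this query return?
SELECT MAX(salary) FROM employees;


Salaries: 70000, 30000, 120000, 70000, 30000, 30000
MAX = 120000

120000


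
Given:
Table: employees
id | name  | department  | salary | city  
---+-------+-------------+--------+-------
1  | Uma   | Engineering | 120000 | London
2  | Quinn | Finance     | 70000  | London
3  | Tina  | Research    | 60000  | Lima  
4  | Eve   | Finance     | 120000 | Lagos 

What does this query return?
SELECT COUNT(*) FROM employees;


COUNT(*) counts all rows

4


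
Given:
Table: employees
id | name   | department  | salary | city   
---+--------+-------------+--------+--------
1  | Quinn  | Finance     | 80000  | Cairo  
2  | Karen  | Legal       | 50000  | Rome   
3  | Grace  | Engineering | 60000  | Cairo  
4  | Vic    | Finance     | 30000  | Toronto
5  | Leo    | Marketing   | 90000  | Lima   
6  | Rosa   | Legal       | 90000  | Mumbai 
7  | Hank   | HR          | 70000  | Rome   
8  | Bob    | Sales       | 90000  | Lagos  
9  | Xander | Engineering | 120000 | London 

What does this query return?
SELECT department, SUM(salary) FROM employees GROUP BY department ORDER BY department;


Summing salary within each department:
  Engineering: 60000 + 120000 = 180000
  Finance: 80000 + 30000 = 110000
  HR: 70000 = 70000
  Legal: 50000 + 90000 = 140000
  Marketing: 90000 = 90000
  Sales: 90000 = 90000


6 groups:
Engineering, 180000
Finance, 110000
HR, 70000
Legal, 140000
Marketing, 90000
Sales, 90000


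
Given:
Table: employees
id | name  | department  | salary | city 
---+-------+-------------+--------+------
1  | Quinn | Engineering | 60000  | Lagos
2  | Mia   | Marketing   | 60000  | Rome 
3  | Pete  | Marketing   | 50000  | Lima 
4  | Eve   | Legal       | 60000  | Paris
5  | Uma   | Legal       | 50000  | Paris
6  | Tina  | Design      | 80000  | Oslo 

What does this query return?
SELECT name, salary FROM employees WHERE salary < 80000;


Filtering: salary < 80000
Matching: 5 rows

5 rows:
Quinn, 60000
Mia, 60000
Pete, 50000
Eve, 60000
Uma, 50000


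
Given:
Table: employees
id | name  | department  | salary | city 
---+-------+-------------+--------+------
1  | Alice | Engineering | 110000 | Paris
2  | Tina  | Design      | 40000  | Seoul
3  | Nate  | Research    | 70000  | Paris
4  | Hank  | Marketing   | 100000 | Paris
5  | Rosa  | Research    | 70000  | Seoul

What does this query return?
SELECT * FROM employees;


SELECT * returns all 5 rows with all columns

5 rows:
1, Alice, Engineering, 110000, Paris
2, Tina, Design, 40000, Seoul
3, Nate, Research, 70000, Paris
4, Hank, Marketing, 100000, Paris
5, Rosa, Research, 70000, Seoul


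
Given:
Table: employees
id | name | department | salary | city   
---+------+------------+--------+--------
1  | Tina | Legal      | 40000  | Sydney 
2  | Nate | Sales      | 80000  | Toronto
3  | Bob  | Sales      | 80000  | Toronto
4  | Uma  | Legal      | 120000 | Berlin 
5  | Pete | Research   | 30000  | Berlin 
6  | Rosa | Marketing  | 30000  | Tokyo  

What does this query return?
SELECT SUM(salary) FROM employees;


SUM(salary) = 40000 + 80000 + 80000 + 120000 + 30000 + 30000 = 380000

380000


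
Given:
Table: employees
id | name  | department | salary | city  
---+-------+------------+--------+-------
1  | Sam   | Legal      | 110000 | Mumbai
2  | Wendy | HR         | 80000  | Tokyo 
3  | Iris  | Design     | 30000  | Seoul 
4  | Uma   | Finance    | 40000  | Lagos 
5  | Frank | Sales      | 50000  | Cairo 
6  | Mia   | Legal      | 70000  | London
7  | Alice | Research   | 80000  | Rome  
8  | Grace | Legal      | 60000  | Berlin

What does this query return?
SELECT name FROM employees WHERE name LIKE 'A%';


LIKE 'A%' matches names starting with 'A'
Matching: 1

1 rows:
Alice


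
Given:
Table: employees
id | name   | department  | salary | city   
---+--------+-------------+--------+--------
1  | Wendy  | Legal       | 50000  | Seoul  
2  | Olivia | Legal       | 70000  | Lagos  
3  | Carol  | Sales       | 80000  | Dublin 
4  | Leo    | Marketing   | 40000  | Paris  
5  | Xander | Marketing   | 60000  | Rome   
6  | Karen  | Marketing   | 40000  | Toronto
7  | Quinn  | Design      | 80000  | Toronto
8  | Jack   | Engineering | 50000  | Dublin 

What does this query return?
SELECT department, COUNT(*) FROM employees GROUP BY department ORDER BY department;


Assigning each row to its department group:
  Wendy -> Legal
  Olivia -> Legal
  Carol -> Sales
  Leo -> Marketing
  Xander -> Marketing
  Karen -> Marketing
  Quinn -> Design
  Jack -> Engineering


5 groups:
Design, 1
Engineering, 1
Legal, 2
Marketing, 3
Sales, 1


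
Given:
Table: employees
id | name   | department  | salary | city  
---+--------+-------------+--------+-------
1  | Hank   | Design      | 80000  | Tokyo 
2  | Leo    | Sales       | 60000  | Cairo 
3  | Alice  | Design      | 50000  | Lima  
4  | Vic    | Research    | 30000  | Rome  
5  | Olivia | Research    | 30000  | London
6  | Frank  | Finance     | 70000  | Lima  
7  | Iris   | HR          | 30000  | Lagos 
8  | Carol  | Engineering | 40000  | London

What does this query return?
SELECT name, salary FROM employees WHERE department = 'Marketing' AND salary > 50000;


Filtering: department = 'Marketing' AND salary > 50000
Matching: 0 rows

Empty result set (0 rows)


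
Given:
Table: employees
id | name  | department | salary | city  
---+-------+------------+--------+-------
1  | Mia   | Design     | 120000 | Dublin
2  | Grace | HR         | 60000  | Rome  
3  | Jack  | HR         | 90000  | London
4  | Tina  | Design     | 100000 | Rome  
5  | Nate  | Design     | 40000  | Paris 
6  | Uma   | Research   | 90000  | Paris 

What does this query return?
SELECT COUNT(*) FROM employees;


COUNT(*) counts all rows

6


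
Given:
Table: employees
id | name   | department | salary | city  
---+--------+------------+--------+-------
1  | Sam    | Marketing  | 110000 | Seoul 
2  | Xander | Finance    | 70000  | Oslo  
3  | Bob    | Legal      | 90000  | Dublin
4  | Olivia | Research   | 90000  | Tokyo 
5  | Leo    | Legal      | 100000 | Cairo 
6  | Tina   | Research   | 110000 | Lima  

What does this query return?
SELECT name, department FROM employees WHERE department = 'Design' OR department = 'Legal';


Filtering: department = 'Design' OR 'Legal'
Matching: 2 rows

2 rows:
Bob, Legal
Leo, Legal


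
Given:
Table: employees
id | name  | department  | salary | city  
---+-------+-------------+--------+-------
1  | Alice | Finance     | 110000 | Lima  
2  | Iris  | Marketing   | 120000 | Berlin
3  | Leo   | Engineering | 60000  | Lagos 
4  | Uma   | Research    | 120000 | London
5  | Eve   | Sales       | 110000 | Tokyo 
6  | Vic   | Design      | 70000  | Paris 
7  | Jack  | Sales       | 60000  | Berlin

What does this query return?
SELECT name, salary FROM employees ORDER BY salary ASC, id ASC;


Sorting by salary ASC, then id ASC for ties

7 rows:
Leo, 60000
Jack, 60000
Vic, 70000
Alice, 110000
Eve, 110000
Iris, 120000
Uma, 120000


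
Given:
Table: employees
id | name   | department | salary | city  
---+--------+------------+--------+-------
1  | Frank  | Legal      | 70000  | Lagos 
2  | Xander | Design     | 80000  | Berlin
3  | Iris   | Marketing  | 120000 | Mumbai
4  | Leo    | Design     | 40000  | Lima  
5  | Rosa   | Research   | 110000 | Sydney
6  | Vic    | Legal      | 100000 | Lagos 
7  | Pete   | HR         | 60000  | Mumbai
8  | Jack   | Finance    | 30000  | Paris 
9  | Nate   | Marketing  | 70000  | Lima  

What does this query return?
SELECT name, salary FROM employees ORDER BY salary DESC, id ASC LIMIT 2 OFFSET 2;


Sort by salary DESC (id ASC tiebreak), then skip 2 and take 2
Rows 3 through 4

2 rows:
Vic, 100000
Xander, 80000


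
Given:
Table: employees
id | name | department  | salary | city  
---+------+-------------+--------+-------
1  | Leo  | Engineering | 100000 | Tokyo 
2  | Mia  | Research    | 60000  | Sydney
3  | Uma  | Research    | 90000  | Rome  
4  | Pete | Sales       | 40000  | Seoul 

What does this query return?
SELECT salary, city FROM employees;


Projecting columns: salary, city

4 rows:
100000, Tokyo
60000, Sydney
90000, Rome
40000, Seoul


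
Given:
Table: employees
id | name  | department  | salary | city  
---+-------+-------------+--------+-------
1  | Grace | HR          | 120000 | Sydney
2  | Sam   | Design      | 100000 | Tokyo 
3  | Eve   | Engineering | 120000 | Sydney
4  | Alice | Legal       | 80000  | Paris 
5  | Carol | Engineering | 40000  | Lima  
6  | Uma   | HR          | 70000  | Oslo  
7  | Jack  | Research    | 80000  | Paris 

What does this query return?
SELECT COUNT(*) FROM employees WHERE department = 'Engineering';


Counting rows where department = 'Engineering'
  Eve -> MATCH
  Carol -> MATCH


2


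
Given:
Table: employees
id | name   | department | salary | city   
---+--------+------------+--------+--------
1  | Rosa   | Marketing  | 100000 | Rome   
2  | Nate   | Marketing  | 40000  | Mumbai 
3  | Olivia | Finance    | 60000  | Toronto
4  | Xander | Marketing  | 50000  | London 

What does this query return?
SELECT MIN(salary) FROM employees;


Salaries: 100000, 40000, 60000, 50000
MIN = 40000

40000


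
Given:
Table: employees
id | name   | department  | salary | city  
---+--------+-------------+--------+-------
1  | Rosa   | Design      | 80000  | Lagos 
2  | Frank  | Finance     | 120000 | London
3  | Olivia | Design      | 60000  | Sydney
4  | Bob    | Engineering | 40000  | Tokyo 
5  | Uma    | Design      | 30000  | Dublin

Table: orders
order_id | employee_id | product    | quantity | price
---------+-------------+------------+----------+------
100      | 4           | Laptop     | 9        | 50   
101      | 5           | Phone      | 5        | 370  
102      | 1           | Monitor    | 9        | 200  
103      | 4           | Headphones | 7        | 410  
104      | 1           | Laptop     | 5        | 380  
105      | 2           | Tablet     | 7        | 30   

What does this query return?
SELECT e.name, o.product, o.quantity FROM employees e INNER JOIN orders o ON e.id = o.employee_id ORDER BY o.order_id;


Joining employees.id = orders.employee_id:
  employee Bob (id=4) -> order Laptop
  employee Uma (id=5) -> order Phone
  employee Rosa (id=1) -> order Monitor
  employee Bob (id=4) -> order Headphones
  employee Rosa (id=1) -> order Laptop
  employee Frank (id=2) -> order Tablet


6 rows:
Bob, Laptop, 9
Uma, Phone, 5
Rosa, Monitor, 9
Bob, Headphones, 7
Rosa, Laptop, 5
Frank, Tablet, 7


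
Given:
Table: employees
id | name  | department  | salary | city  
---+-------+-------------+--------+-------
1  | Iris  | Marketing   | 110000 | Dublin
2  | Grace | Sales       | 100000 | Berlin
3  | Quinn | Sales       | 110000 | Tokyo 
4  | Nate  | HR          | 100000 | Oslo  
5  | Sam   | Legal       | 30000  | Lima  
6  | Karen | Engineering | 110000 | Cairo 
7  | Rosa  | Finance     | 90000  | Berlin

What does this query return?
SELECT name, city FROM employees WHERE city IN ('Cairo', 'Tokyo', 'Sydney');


Filtering: city IN ('Cairo', 'Tokyo', 'Sydney')
Matching: 2 rows

2 rows:
Quinn, Tokyo
Karen, Cairo


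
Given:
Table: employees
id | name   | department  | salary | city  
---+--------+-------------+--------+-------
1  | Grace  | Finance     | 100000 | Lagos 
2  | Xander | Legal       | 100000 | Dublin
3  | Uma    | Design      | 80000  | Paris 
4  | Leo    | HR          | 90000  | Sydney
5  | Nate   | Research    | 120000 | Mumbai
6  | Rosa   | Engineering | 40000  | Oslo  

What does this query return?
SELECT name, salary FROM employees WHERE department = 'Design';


Filtering: department = 'Design'
Matching rows: 1

1 rows:
Uma, 80000


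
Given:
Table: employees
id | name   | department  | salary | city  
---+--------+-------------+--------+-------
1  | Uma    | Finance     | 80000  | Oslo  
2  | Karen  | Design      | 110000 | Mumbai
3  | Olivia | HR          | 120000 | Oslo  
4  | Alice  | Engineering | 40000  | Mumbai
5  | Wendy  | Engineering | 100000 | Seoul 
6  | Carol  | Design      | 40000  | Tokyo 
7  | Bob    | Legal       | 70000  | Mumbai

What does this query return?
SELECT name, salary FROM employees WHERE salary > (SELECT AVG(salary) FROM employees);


Subquery: AVG(salary) = 80000.0
Filtering: salary > 80000.0
  Karen (110000) -> MATCH
  Olivia (120000) -> MATCH
  Wendy (100000) -> MATCH


3 rows:
Karen, 110000
Olivia, 120000
Wendy, 100000


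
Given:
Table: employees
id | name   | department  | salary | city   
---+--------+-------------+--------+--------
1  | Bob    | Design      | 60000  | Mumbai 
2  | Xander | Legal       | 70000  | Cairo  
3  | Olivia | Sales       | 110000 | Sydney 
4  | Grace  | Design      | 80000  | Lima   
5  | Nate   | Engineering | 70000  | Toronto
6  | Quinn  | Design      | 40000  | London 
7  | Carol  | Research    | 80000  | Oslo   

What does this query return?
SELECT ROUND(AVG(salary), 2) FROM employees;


SUM(salary) = 510000
COUNT = 7
ROUND(AVG, 2) = ROUND(510000 / 7, 2) = 72857.14

72857.14


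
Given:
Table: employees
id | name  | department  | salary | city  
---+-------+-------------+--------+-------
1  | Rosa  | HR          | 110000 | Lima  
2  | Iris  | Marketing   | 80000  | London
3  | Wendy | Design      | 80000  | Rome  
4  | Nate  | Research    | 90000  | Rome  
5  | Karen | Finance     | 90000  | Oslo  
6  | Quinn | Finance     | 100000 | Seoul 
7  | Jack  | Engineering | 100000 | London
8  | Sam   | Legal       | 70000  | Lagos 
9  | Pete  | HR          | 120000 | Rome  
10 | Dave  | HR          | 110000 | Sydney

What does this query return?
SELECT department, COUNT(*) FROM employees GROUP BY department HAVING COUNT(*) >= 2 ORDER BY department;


Groups with count >= 2:
  Finance: 2 -> PASS
  HR: 3 -> PASS
  Design: 1 -> filtered out
  Engineering: 1 -> filtered out
  Legal: 1 -> filtered out
  Marketing: 1 -> filtered out
  Research: 1 -> filtered out


2 groups:
Finance, 2
HR, 3


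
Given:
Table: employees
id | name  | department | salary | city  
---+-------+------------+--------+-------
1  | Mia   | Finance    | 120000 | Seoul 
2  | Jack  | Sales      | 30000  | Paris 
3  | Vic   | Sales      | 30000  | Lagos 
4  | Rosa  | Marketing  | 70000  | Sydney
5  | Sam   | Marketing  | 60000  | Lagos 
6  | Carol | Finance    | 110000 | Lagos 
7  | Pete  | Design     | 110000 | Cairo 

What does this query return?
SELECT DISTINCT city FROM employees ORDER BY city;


All 'city' values (row order): Seoul, Paris, Lagos, Sydney, Lagos, Lagos, Cairo
Removing duplicates leaves 5 unique value(s).

5 values:
Cairo
Lagos
Paris
Seoul
Sydney


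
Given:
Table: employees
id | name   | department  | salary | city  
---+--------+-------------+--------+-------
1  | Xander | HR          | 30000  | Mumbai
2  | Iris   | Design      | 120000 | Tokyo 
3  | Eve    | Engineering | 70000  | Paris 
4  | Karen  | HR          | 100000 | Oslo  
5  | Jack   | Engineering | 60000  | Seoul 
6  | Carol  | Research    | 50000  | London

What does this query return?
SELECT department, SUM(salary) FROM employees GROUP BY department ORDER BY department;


Summing salary within each department:
  Design: 120000 = 120000
  Engineering: 70000 + 60000 = 130000
  HR: 30000 + 100000 = 130000
  Research: 50000 = 50000


4 groups:
Design, 120000
Engineering, 130000
HR, 130000
Research, 50000


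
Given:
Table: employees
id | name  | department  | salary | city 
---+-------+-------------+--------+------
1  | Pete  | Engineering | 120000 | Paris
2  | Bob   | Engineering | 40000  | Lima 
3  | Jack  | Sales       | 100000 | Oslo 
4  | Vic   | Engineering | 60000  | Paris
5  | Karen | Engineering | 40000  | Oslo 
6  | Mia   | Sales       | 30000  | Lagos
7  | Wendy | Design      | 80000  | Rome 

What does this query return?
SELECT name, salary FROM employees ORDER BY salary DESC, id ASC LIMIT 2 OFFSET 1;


Sort by salary DESC (id ASC tiebreak), then skip 1 and take 2
Rows 2 through 3

2 rows:
Jack, 100000
Wendy, 80000


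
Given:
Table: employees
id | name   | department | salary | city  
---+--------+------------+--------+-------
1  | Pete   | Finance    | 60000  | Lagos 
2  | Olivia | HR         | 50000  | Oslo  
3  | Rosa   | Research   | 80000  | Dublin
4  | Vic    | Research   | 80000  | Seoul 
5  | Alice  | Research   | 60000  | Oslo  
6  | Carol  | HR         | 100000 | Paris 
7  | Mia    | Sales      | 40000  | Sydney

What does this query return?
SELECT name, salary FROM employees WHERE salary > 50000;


Filtering: salary > 50000
Matching: 5 rows

5 rows:
Pete, 60000
Rosa, 80000
Vic, 80000
Alice, 60000
Carol, 100000


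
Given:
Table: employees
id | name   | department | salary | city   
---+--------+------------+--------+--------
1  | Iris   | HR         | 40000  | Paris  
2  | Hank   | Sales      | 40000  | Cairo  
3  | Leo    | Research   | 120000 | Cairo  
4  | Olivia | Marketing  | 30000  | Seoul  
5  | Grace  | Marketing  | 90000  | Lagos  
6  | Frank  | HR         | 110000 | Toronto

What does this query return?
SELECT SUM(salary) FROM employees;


SUM(salary) = 40000 + 40000 + 120000 + 30000 + 90000 + 110000 = 430000

430000


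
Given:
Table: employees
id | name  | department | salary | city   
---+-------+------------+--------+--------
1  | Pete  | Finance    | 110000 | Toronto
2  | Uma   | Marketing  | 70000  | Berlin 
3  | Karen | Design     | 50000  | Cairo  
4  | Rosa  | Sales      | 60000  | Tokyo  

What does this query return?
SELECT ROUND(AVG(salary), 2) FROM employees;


SUM(salary) = 290000
COUNT = 4
ROUND(AVG, 2) = ROUND(290000 / 4, 2) = 72500.0

72500.0


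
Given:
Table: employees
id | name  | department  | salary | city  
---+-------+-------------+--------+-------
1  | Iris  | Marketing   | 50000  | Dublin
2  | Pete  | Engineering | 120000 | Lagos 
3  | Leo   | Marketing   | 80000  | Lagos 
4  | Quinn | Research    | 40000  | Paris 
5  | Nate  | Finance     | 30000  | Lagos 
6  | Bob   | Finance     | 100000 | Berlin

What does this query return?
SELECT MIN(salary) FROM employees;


Salaries: 50000, 120000, 80000, 40000, 30000, 100000
MIN = 30000

30000


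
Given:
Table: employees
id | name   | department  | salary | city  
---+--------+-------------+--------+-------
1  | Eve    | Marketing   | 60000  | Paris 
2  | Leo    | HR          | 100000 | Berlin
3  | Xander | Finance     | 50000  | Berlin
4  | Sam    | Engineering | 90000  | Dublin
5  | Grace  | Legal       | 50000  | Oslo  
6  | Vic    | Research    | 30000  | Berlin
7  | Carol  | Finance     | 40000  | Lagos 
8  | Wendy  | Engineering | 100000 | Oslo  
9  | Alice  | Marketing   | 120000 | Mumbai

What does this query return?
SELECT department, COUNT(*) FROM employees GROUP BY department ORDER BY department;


Assigning each row to its department group:
  Eve -> Marketing
  Leo -> HR
  Xander -> Finance
  Sam -> Engineering
  Grace -> Legal
  Vic -> Research
  Carol -> Finance
  Wendy -> Engineering
  Alice -> Marketing


6 groups:
Engineering, 2
Finance, 2
HR, 1
Legal, 1
Marketing, 2
Research, 1
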